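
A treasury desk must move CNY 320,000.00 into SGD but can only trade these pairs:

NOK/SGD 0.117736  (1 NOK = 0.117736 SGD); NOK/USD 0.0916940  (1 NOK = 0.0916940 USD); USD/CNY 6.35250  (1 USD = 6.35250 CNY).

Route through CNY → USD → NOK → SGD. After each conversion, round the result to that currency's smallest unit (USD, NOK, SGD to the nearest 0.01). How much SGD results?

CNY 320,000.00 ÷ 6.35250 = USD 50,373.87
USD 50,373.87 ÷ 0.0916940 = NOK 549,369.32
NOK 549,369.32 × 0.117736 = SGD 64,680.55

SGD 64,680.55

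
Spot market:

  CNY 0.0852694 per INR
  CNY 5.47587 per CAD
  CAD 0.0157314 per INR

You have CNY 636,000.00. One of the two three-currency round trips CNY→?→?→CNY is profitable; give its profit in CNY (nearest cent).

Profitable loop is CNY → INR → CAD → CNY:
CNY 636,000.00 ÷ 0.0852694 = INR 7,458,713.21
INR 7,458,713.21 × 0.0157314 = CAD 117,336.00
CAD 117,336.00 × 5.47587 = CNY 642,516.69
Profit = CNY 642,516.69 − CNY 636,000.00

Profit: CNY 6,516.69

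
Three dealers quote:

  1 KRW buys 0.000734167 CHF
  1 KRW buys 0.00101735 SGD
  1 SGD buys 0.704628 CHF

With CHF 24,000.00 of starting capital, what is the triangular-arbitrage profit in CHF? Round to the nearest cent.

Profitable loop is CHF → SGD → KRW → CHF:
CHF 24,000.00 ÷ 0.704628 = SGD 34,060.53
SGD 34,060.53 ÷ 0.00101735 = KRW 33,479,654
KRW 33,479,654 × 0.000734167 = CHF 24,579.66
Profit = CHF 24,579.66 − CHF 24,000.00

Profit: CHF 579.66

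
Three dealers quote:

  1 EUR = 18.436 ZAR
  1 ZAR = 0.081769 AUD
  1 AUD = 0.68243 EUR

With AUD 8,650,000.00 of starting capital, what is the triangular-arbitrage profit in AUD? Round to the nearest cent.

Profit: AUD 248,762.25

Profitable loop is AUD → EUR → ZAR → AUD:
AUD 8,650,000.00 × 0.68243 = EUR 5,903,019.50
EUR 5,903,019.50 × 18.436 = ZAR 108,828,067.50
ZAR 108,828,067.50 × 0.081769 = AUD 8,898,762.25
Profit = AUD 8,898,762.25 − AUD 8,650,000.00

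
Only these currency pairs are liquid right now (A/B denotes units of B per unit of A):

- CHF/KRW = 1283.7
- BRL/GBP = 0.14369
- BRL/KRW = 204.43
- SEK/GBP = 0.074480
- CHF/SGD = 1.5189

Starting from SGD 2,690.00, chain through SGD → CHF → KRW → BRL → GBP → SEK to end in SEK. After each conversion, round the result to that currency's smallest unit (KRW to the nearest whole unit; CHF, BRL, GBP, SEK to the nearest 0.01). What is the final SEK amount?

SEK 21,455.02

SGD 2,690.00 ÷ 1.5189 = CHF 1,771.02
CHF 1,771.02 × 1283.7 = KRW 2,273,458
KRW 2,273,458 ÷ 204.43 = BRL 11,120.96
BRL 11,120.96 × 0.14369 = GBP 1,597.97
GBP 1,597.97 ÷ 0.074480 = SEK 21,455.02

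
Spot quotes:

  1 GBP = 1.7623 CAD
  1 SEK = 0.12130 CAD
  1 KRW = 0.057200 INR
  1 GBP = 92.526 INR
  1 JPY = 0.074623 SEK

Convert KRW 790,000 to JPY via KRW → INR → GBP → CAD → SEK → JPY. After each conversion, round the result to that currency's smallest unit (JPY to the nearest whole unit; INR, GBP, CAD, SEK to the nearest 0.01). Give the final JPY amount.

JPY 95,083

KRW 790,000 × 0.057200 = INR 45,188.00
INR 45,188.00 ÷ 92.526 = GBP 488.38
GBP 488.38 × 1.7623 = CAD 860.67
CAD 860.67 ÷ 0.12130 = SEK 7,095.38
SEK 7,095.38 ÷ 0.074623 = JPY 95,083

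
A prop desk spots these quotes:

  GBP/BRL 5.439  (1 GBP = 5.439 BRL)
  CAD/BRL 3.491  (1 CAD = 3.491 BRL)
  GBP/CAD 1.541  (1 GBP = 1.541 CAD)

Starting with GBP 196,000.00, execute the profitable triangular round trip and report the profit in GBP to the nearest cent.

Profit: GBP 2,163.03

Profitable loop is GBP → BRL → CAD → GBP:
GBP 196,000.00 × 5.439 = BRL 1,066,044.00
BRL 1,066,044.00 ÷ 3.491 = CAD 305,369.24
CAD 305,369.24 ÷ 1.541 = GBP 198,163.03
Profit = GBP 198,163.03 − GBP 196,000.00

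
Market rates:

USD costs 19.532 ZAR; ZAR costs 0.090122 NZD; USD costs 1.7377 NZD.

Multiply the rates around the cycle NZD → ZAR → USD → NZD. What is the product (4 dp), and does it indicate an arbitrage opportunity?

Around NZD → ZAR → USD → NZD: 1 ÷ 0.090122 ÷ 19.532 × 1.7377 = 0.987182
Product < 1; profitable direction is NZD → USD → ZAR → NZD.

0.9872 (arbitrage exists)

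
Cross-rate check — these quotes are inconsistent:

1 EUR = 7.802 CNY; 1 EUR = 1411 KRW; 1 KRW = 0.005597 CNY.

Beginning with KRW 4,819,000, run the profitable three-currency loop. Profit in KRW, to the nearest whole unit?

Profitable loop is KRW → CNY → EUR → KRW:
KRW 4,819,000 × 0.005597 = CNY 26,971.94
CNY 26,971.94 ÷ 7.802 = EUR 3,457.05
EUR 3,457.05 × 1411 = KRW 4,877,905
Profit = KRW 4,877,905 − KRW 4,819,000

Profit: KRW 58,905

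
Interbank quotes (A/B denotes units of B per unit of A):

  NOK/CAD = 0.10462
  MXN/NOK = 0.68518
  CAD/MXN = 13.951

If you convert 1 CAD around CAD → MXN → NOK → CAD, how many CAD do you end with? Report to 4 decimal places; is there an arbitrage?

1.0001 (no arbitrage)

Around CAD → MXN → NOK → CAD: 1 × 13.951 × 0.68518 × 0.10462 = 1.000057
Product ≈ 1 (deviation 0.006%, within rounding noise).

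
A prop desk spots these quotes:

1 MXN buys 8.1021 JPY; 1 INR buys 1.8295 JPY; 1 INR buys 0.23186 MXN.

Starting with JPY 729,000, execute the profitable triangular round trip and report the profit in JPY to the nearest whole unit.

Profitable loop is JPY → INR → MXN → JPY:
JPY 729,000 ÷ 1.8295 = INR 398,469.53
INR 398,469.53 × 0.23186 = MXN 92,389.14
MXN 92,389.14 × 8.1021 = JPY 748,546
Profit = JPY 748,546 − JPY 729,000

Profit: JPY 19,546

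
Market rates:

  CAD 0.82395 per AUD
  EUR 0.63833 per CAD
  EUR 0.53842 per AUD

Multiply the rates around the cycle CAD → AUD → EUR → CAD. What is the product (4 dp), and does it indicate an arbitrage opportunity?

1.0237 (arbitrage exists)

Around CAD → AUD → EUR → CAD: 1 ÷ 0.82395 × 0.53842 ÷ 0.63833 = 1.023706
Product > 1; profitable direction is CAD → AUD → EUR → CAD.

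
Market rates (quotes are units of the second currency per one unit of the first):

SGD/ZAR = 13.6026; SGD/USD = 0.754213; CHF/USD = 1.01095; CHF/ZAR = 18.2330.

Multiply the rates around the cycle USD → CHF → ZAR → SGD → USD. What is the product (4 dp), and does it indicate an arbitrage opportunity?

Around USD → CHF → ZAR → SGD → USD: 1 ÷ 1.01095 × 18.2330 ÷ 13.6026 × 0.754213 = 1.000001
Product ≈ 1 (deviation 0.000%, within rounding noise).

1.0000 (no arbitrage)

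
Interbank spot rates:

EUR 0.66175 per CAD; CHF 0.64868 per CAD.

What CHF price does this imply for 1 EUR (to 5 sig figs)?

EUR/CHF = 0.98025

1 EUR ÷ 0.66175 = 1.51114 CAD
1.51114 CAD × 0.64868 = 0.980249 CHF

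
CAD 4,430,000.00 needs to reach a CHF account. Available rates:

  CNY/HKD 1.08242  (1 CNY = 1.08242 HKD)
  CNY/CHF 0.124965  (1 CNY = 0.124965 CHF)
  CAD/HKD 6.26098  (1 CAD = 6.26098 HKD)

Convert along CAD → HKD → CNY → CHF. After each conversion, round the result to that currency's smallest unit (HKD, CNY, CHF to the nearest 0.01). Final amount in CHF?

CHF 3,202,127.56

CAD 4,430,000.00 × 6.26098 = HKD 27,736,141.40
HKD 27,736,141.40 ÷ 1.08242 = CNY 25,624,195.23
CNY 25,624,195.23 × 0.124965 = CHF 3,202,127.56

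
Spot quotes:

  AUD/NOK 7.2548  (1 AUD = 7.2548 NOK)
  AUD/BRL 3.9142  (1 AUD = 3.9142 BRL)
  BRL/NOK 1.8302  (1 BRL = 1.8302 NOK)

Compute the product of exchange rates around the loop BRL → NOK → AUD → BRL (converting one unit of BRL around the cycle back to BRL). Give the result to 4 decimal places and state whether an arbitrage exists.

Around BRL → NOK → AUD → BRL: 1 × 1.8302 ÷ 7.2548 × 3.9142 = 0.987452
Product < 1; profitable direction is BRL → AUD → NOK → BRL.

0.9875 (arbitrage exists)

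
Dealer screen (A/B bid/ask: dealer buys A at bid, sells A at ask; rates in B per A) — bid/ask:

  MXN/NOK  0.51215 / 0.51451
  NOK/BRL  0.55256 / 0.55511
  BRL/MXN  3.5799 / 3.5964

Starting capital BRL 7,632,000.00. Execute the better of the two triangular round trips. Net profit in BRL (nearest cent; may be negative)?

Net profit: BRL 99,893.74

Best loop BRL → MXN → NOK → BRL:
BRL 7,632,000.00 × 3.5799 (sell BRL at bid) = MXN 27,321,796.80
MXN 27,321,796.80 × 0.51215 (sell MXN at bid) = NOK 13,992,858.23
NOK 13,992,858.23 × 0.55256 (sell NOK at bid) = BRL 7,731,893.74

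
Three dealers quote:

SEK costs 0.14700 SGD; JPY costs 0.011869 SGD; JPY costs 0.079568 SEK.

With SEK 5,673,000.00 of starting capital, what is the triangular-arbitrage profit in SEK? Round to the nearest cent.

Profit: SEK 83,667.38

Profitable loop is SEK → JPY → SGD → SEK:
SEK 5,673,000.00 ÷ 0.079568 = JPY 71,297,507
JPY 71,297,507 × 0.011869 = SGD 846,230.11
SGD 846,230.11 ÷ 0.14700 = SEK 5,756,667.38
Profit = SEK 5,756,667.38 − SEK 5,673,000.00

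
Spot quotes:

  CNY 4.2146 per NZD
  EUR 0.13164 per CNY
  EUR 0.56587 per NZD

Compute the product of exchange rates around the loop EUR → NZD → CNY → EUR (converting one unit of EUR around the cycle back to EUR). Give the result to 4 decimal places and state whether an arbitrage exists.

0.9805 (arbitrage exists)

Around EUR → NZD → CNY → EUR: 1 ÷ 0.56587 × 4.2146 × 0.13164 = 0.980455
Product < 1; profitable direction is EUR → CNY → NZD → EUR.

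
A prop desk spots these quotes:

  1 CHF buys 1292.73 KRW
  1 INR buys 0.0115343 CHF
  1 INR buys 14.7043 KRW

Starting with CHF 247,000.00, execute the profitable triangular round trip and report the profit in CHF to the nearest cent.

Profitable loop is CHF → KRW → INR → CHF:
CHF 247,000.00 × 1292.73 = KRW 319,304,310
KRW 319,304,310 ÷ 14.7043 = INR 21,715,029.62
INR 21,715,029.62 × 0.0115343 = CHF 250,467.67
Profit = CHF 250,467.67 − CHF 247,000.00

Profit: CHF 3,467.67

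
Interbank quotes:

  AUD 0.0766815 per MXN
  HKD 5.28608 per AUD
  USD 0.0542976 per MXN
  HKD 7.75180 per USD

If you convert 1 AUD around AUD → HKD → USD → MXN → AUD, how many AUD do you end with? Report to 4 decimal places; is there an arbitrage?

Around AUD → HKD → USD → MXN → AUD: 1 × 5.28608 ÷ 7.75180 ÷ 0.0542976 × 0.0766815 = 0.963033
Product < 1; profitable direction is AUD → MXN → USD → HKD → AUD.

0.9630 (arbitrage exists)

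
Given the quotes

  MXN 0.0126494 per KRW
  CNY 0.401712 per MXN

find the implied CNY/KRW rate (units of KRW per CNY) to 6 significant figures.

CNY/KRW = 196.796

1 CNY ÷ 0.401712 = 2.48935 MXN
2.48935 MXN ÷ 0.0126494 = 196.796 KRW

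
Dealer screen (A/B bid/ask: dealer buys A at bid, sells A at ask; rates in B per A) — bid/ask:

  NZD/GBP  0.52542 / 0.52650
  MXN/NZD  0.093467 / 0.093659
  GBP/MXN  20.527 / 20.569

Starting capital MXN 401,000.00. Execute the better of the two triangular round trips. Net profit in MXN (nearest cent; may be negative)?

Best loop MXN → NZD → GBP → MXN:
MXN 401,000.00 × 0.093467 (sell MXN at bid) = NZD 37,480.27
NZD 37,480.27 × 0.52542 (sell NZD at bid) = GBP 19,692.88
GBP 19,692.88 × 20.527 (sell GBP at bid) = MXN 404,235.79

Net profit: MXN 3,235.79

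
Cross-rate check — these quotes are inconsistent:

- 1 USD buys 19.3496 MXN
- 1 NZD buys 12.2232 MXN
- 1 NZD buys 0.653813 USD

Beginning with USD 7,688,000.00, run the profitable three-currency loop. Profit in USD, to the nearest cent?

Profit: USD 269,085.05

Profitable loop is USD → MXN → NZD → USD:
USD 7,688,000.00 × 19.3496 = MXN 148,759,724.80
MXN 148,759,724.80 ÷ 12.2232 = NZD 12,170,276.59
NZD 12,170,276.59 × 0.653813 = USD 7,957,085.05
Profit = USD 7,957,085.05 − USD 7,688,000.00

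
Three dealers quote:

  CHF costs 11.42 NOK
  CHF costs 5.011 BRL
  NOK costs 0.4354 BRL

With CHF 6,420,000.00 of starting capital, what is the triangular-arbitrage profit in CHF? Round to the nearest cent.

Profit: CHF 50,009.26

Profitable loop is CHF → BRL → NOK → CHF:
CHF 6,420,000.00 × 5.011 = BRL 32,170,620.00
BRL 32,170,620.00 ÷ 0.4354 = NOK 73,887,505.74
NOK 73,887,505.74 ÷ 11.42 = CHF 6,470,009.26
Profit = CHF 6,470,009.26 − CHF 6,420,000.00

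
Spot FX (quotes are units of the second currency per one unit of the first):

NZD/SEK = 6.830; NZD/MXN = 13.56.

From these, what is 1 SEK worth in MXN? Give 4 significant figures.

1 SEK ÷ 6.830 = 0.146413 NZD
0.146413 NZD × 13.56 = 1.98536 MXN

SEK/MXN = 1.985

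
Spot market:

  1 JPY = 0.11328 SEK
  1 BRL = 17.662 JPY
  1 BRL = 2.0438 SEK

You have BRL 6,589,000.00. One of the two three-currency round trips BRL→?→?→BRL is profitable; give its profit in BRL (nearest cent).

Profitable loop is BRL → SEK → JPY → BRL:
BRL 6,589,000.00 × 2.0438 = SEK 13,466,598.20
SEK 13,466,598.20 ÷ 0.11328 = JPY 118,878,868
JPY 118,878,868 ÷ 17.662 = BRL 6,730,770.48
Profit = BRL 6,730,770.48 − BRL 6,589,000.00

Profit: BRL 141,770.48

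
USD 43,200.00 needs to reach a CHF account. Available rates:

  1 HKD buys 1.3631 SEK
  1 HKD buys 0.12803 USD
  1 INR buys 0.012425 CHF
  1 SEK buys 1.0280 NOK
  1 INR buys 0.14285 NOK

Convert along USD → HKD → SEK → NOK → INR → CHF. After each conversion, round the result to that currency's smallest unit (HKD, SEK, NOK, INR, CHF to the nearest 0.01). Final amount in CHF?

CHF 41,125.29

USD 43,200.00 ÷ 0.12803 = HKD 337,420.92
HKD 337,420.92 × 1.3631 = SEK 459,938.46
SEK 459,938.46 × 1.0280 = NOK 472,816.74
NOK 472,816.74 ÷ 0.14285 = INR 3,309,882.67
INR 3,309,882.67 × 0.012425 = CHF 41,125.29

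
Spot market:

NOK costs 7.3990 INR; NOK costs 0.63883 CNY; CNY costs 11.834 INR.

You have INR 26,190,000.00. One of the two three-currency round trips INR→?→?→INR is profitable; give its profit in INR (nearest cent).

Profit: INR 569,582.84

Profitable loop is INR → NOK → CNY → INR:
INR 26,190,000.00 ÷ 7.3990 = NOK 3,539,667.52
NOK 3,539,667.52 × 0.63883 = CNY 2,261,245.80
CNY 2,261,245.80 × 11.834 = INR 26,759,582.84
Profit = INR 26,759,582.84 − INR 26,190,000.00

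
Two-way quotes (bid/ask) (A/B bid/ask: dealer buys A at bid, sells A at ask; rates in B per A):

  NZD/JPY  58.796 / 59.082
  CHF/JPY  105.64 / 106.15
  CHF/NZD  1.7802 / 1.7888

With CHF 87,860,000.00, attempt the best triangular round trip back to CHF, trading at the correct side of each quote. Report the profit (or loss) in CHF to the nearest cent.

Best loop CHF → JPY → NZD → CHF:
CHF 87,860,000.00 × 105.64 (sell CHF at bid) = JPY 9,281,530,400
JPY 9,281,530,400 ÷ 59.082 (buy NZD at ask) = NZD 157,095,738.13
NZD 157,095,738.13 ÷ 1.7888 (buy CHF at ask) = CHF 87,821,857.18

Net result: CHF -38,142.82 (no profitable arbitrage after spreads)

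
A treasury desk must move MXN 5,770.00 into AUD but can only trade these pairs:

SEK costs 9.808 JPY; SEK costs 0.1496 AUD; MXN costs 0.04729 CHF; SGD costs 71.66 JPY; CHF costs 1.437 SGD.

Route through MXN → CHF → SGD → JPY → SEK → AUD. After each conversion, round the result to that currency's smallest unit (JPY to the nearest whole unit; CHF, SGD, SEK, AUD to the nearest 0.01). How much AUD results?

MXN 5,770.00 × 0.04729 = CHF 272.86
CHF 272.86 × 1.437 = SGD 392.10
SGD 392.10 × 71.66 = JPY 28,098
JPY 28,098 ÷ 9.808 = SEK 2,864.80
SEK 2,864.80 × 0.1496 = AUD 428.57

AUD 428.57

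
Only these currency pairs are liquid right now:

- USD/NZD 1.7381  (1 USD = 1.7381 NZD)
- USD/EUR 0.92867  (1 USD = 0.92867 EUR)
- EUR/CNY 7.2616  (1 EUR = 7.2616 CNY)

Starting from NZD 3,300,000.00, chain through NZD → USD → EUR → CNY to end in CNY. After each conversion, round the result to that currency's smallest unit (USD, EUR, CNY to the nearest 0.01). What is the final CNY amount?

NZD 3,300,000.00 ÷ 1.7381 = USD 1,898,624.94
USD 1,898,624.94 × 0.92867 = EUR 1,763,196.02
EUR 1,763,196.02 × 7.2616 = CNY 12,803,624.22

CNY 12,803,624.22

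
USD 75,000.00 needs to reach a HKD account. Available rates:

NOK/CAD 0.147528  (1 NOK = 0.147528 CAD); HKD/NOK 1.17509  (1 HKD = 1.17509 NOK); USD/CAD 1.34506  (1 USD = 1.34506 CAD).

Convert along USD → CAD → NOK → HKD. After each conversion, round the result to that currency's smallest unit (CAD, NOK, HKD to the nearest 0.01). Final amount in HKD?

USD 75,000.00 × 1.34506 = CAD 100,879.50
CAD 100,879.50 ÷ 0.147528 = NOK 683,799.01
NOK 683,799.01 ÷ 1.17509 = HKD 581,912.03

HKD 581,912.03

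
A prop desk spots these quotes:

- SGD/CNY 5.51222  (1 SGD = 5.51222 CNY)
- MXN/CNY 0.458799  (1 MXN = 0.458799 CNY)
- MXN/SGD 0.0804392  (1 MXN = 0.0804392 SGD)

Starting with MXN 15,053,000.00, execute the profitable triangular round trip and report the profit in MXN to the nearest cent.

Profitable loop is MXN → CNY → SGD → MXN:
MXN 15,053,000.00 × 0.458799 = CNY 6,906,301.35
CNY 6,906,301.35 ÷ 5.51222 = SGD 1,252,907.42
SGD 1,252,907.42 ÷ 0.0804392 = MXN 15,575,831.45
Profit = MXN 15,575,831.45 − MXN 15,053,000.00

Profit: MXN 522,831.45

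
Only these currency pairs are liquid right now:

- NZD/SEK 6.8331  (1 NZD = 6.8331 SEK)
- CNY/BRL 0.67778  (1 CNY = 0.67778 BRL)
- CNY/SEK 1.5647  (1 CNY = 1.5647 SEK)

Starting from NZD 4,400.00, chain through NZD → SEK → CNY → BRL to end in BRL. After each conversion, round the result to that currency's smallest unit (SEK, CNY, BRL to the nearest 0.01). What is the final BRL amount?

NZD 4,400.00 × 6.8331 = SEK 30,065.64
SEK 30,065.64 ÷ 1.5647 = CNY 19,214.95
CNY 19,214.95 × 0.67778 = BRL 13,023.51

BRL 13,023.51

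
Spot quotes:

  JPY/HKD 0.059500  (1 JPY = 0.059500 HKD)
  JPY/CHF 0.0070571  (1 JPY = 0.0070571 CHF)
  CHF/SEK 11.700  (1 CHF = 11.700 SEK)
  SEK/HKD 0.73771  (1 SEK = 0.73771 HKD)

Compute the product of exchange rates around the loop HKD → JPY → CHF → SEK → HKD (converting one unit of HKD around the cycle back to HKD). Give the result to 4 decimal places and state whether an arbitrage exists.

1.0237 (arbitrage exists)

Around HKD → JPY → CHF → SEK → HKD: 1 ÷ 0.059500 × 0.0070571 × 11.700 × 0.73771 = 1.023719
Product > 1; profitable direction is HKD → JPY → CHF → SEK → HKD.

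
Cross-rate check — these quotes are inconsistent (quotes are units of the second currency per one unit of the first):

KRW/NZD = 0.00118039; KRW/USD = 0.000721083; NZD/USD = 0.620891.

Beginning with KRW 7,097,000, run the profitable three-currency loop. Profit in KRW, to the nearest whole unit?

Profitable loop is KRW → NZD → USD → KRW:
KRW 7,097,000 × 0.00118039 = NZD 8,377.23
NZD 8,377.23 × 0.620891 = USD 5,201.35
USD 5,201.35 ÷ 0.000721083 = KRW 7,213,241
Profit = KRW 7,213,241 − KRW 7,097,000

Profit: KRW 116,241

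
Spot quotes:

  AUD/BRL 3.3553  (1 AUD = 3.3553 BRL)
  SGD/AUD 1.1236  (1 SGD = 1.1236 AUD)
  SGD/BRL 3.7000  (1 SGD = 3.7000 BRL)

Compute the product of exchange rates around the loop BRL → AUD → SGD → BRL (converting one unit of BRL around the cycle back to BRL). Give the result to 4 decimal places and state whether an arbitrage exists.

0.9814 (arbitrage exists)

Around BRL → AUD → SGD → BRL: 1 ÷ 3.3553 ÷ 1.1236 × 3.7000 = 0.981428
Product < 1; profitable direction is BRL → SGD → AUD → BRL.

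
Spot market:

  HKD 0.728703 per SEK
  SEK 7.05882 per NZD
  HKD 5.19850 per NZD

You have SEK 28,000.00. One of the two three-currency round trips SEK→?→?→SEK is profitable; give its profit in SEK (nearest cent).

Profitable loop is SEK → NZD → HKD → SEK:
SEK 28,000.00 ÷ 7.05882 = NZD 3,966.67
NZD 3,966.67 × 5.19850 = HKD 20,620.73
HKD 20,620.73 ÷ 0.728703 = SEK 28,297.85
Profit = SEK 28,297.85 − SEK 28,000.00

Profit: SEK 297.85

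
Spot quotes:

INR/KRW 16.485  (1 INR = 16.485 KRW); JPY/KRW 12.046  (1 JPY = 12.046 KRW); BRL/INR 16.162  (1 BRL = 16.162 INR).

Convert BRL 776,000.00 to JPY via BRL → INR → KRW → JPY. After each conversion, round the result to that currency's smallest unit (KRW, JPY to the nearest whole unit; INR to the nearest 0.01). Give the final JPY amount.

BRL 776,000.00 × 16.162 = INR 12,541,712.00
INR 12,541,712.00 × 16.485 = KRW 206,750,122
KRW 206,750,122 ÷ 12.046 = JPY 17,163,384

JPY 17,163,384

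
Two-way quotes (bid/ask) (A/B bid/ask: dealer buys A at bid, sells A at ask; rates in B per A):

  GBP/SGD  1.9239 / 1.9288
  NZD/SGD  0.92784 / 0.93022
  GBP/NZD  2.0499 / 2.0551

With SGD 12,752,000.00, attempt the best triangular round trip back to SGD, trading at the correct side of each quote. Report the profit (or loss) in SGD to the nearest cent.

Best loop SGD → NZD → GBP → SGD:
SGD 12,752,000.00 ÷ 0.93022 (buy NZD at ask) = NZD 13,708,585.07
NZD 13,708,585.07 ÷ 2.0551 (buy GBP at ask) = GBP 6,670,519.71
GBP 6,670,519.71 × 1.9239 (sell GBP at bid) = SGD 12,833,412.88

Net profit: SGD 81,412.88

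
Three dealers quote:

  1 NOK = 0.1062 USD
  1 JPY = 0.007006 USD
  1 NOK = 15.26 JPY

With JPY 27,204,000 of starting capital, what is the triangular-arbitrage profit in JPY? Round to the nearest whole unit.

Profitable loop is JPY → USD → NOK → JPY:
JPY 27,204,000 × 0.007006 = USD 190,591.22
USD 190,591.22 ÷ 0.1062 = NOK 1,794,644.29
NOK 1,794,644.29 × 15.26 = JPY 27,386,272
Profit = JPY 27,386,272 − JPY 27,204,000

Profit: JPY 182,272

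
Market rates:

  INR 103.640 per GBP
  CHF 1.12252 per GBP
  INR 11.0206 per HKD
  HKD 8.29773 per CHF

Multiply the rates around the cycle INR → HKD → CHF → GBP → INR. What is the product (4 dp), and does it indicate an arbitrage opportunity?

1.0096 (arbitrage exists)

Around INR → HKD → CHF → GBP → INR: 1 ÷ 11.0206 ÷ 8.29773 ÷ 1.12252 × 103.640 = 1.009645
Product > 1; profitable direction is INR → HKD → CHF → GBP → INR.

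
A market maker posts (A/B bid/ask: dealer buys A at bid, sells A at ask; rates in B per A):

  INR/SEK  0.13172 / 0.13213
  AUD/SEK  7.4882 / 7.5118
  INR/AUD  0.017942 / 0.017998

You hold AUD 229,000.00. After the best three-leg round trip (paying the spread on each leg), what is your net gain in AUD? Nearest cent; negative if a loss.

Net profit: AUD 3,853.27

Best loop AUD → SEK → INR → AUD:
AUD 229,000.00 × 7.4882 (sell AUD at bid) = SEK 1,714,797.80
SEK 1,714,797.80 ÷ 0.13213 (buy INR at ask) = INR 12,978,110.95
INR 12,978,110.95 × 0.017942 (sell INR at bid) = AUD 232,853.27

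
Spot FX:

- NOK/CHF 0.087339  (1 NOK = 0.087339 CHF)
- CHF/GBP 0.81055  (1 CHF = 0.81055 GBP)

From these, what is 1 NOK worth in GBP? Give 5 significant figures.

NOK/GBP = 0.070793

1 NOK × 0.087339 = 0.087339 CHF
0.087339 CHF × 0.81055 = 0.0707926 GBP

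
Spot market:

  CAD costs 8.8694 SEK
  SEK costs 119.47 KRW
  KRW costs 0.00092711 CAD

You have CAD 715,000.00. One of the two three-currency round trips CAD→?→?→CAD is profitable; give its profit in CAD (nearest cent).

Profit: CAD 12,816.12

Profitable loop is CAD → KRW → SEK → CAD:
CAD 715,000.00 ÷ 0.00092711 = KRW 771,213,772
KRW 771,213,772 ÷ 119.47 = SEK 6,455,292.31
SEK 6,455,292.31 ÷ 8.8694 = CAD 727,816.12
Profit = CAD 727,816.12 − CAD 715,000.00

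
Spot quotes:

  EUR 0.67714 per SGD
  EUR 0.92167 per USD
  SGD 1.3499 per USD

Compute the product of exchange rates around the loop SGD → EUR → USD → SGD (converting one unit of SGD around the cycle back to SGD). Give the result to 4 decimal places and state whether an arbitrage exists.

0.9918 (arbitrage exists)

Around SGD → EUR → USD → SGD: 1 × 0.67714 ÷ 0.92167 × 1.3499 = 0.991755
Product < 1; profitable direction is SGD → USD → EUR → SGD.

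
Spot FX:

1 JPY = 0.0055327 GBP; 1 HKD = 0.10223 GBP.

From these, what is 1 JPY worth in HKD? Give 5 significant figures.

1 JPY × 0.0055327 = 0.0055327 GBP
0.0055327 GBP ÷ 0.10223 = 0.0541201 HKD

JPY/HKD = 0.054120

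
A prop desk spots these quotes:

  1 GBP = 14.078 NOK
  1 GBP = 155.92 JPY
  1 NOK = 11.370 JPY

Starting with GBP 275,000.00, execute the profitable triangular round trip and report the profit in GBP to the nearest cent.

Profit: GBP 7,313.92

Profitable loop is GBP → NOK → JPY → GBP:
GBP 275,000.00 × 14.078 = NOK 3,871,450.00
NOK 3,871,450.00 × 11.370 = JPY 44,018,386
JPY 44,018,386 ÷ 155.92 = GBP 282,313.92
Profit = GBP 282,313.92 − GBP 275,000.00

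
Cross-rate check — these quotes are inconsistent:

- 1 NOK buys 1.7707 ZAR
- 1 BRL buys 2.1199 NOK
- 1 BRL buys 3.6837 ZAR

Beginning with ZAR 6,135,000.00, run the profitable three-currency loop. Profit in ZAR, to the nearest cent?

Profit: ZAR 116,592.70

Profitable loop is ZAR → BRL → NOK → ZAR:
ZAR 6,135,000.00 ÷ 3.6837 = BRL 1,665,445.07
BRL 1,665,445.07 × 2.1199 = NOK 3,530,577.00
NOK 3,530,577.00 × 1.7707 = ZAR 6,251,592.70
Profit = ZAR 6,251,592.70 − ZAR 6,135,000.00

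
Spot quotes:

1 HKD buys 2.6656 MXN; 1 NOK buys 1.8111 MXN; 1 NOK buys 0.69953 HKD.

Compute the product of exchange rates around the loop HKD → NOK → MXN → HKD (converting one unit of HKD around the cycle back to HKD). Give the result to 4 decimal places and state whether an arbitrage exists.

0.9713 (arbitrage exists)

Around HKD → NOK → MXN → HKD: 1 ÷ 0.69953 × 1.8111 ÷ 2.6656 = 0.971273
Product < 1; profitable direction is HKD → MXN → NOK → HKD.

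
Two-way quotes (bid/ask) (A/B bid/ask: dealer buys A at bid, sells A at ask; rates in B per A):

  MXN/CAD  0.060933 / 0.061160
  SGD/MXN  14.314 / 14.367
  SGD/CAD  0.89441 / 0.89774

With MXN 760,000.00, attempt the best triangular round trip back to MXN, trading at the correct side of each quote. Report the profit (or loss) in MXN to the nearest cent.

Best loop MXN → SGD → CAD → MXN:
MXN 760,000.00 ÷ 14.367 (buy SGD at ask) = SGD 52,899.00
SGD 52,899.00 × 0.89441 (sell SGD at bid) = CAD 47,313.40
CAD 47,313.40 ÷ 0.061160 (buy MXN at ask) = MXN 773,600.37

Net profit: MXN 13,600.37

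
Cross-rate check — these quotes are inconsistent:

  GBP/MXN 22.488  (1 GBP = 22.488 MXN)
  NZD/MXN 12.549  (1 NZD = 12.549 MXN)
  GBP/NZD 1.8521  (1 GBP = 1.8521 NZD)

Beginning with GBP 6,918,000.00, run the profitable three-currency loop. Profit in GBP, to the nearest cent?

Profit: GBP 231,954.47

Profitable loop is GBP → NZD → MXN → GBP:
GBP 6,918,000.00 × 1.8521 = NZD 12,812,827.80
NZD 12,812,827.80 × 12.549 = MXN 160,788,176.06
MXN 160,788,176.06 ÷ 22.488 = GBP 7,149,954.47
Profit = GBP 7,149,954.47 − GBP 6,918,000.00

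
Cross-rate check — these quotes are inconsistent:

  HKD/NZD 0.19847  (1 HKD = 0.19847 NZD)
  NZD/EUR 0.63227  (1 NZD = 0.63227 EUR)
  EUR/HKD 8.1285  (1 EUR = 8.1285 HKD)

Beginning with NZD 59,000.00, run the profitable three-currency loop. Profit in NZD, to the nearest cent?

Profit: NZD 1,181.06

Profitable loop is NZD → EUR → HKD → NZD:
NZD 59,000.00 × 0.63227 = EUR 37,303.93
EUR 37,303.93 × 8.1285 = HKD 303,225.00
HKD 303,225.00 × 0.19847 = NZD 60,181.06
Profit = NZD 60,181.06 − NZD 59,000.00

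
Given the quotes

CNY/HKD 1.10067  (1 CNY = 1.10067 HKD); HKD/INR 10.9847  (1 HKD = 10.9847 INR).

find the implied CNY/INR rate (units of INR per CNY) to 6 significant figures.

CNY/INR = 12.0905

1 CNY × 1.10067 = 1.10067 HKD
1.10067 HKD × 10.9847 = 12.0905 INR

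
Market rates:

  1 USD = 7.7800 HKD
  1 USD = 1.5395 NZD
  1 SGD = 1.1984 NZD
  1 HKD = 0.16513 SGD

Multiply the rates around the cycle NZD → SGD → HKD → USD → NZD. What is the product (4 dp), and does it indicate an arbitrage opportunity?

Around NZD → SGD → HKD → USD → NZD: 1 ÷ 1.1984 ÷ 0.16513 ÷ 7.7800 × 1.5395 = 0.999936
Product ≈ 1 (deviation 0.006%, within rounding noise).

0.9999 (no arbitrage)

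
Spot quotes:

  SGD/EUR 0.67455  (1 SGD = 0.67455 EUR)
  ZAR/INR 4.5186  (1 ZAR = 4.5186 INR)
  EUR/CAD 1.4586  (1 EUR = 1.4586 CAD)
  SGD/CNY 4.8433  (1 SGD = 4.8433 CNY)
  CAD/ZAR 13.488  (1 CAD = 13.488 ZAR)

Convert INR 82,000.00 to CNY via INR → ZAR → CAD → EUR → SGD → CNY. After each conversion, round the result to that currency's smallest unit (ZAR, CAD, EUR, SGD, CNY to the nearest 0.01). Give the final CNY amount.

INR 82,000.00 ÷ 4.5186 = ZAR 18,147.21
ZAR 18,147.21 ÷ 13.488 = CAD 1,345.43
CAD 1,345.43 ÷ 1.4586 = EUR 922.41
EUR 922.41 ÷ 0.67455 = SGD 1,367.44
SGD 1,367.44 × 4.8433 = CNY 6,622.92

CNY 6,622.92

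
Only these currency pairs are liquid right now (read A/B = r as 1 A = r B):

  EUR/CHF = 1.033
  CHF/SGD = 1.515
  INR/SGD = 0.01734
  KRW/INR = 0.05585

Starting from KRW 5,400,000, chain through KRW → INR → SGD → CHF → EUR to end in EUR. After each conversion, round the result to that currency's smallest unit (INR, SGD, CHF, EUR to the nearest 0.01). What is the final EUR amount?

EUR 3,341.59

KRW 5,400,000 × 0.05585 = INR 301,590.00
INR 301,590.00 × 0.01734 = SGD 5,229.57
SGD 5,229.57 ÷ 1.515 = CHF 3,451.86
CHF 3,451.86 ÷ 1.033 = EUR 3,341.59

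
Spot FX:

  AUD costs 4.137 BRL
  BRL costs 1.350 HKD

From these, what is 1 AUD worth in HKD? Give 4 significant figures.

AUD/HKD = 5.585

1 AUD × 4.137 = 4.137 BRL
4.137 BRL × 1.350 = 5.58495 HKD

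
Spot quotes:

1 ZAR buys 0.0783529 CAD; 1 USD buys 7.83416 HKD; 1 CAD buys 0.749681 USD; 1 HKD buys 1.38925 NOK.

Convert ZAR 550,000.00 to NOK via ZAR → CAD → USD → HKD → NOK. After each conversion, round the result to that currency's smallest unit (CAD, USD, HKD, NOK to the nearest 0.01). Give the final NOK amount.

NOK 351,614.84

ZAR 550,000.00 × 0.0783529 = CAD 43,094.10
CAD 43,094.10 × 0.749681 = USD 32,306.83
USD 32,306.83 × 7.83416 = HKD 253,096.88
HKD 253,096.88 × 1.38925 = NOK 351,614.84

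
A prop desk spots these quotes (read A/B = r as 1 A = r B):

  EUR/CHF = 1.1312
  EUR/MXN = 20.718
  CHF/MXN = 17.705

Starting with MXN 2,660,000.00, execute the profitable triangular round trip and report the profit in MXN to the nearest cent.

Profit: MXN 91,655.99

Profitable loop is MXN → CHF → EUR → MXN:
MXN 2,660,000.00 ÷ 17.705 = CHF 150,240.05
CHF 150,240.05 ÷ 1.1312 = EUR 132,814.75
EUR 132,814.75 × 20.718 = MXN 2,751,655.99
Profit = MXN 2,751,655.99 − MXN 2,660,000.00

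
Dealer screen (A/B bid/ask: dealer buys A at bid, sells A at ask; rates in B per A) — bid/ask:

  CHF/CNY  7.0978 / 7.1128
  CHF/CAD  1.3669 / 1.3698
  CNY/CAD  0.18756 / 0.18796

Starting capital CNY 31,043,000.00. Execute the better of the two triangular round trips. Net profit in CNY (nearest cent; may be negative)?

Best loop CNY → CHF → CAD → CNY:
CNY 31,043,000.00 ÷ 7.1128 (buy CHF at ask) = CHF 4,364,385.33
CHF 4,364,385.33 × 1.3669 (sell CHF at bid) = CAD 5,965,678.31
CAD 5,965,678.31 ÷ 0.18796 (buy CNY at ask) = CNY 31,739,084.45

Net profit: CNY 696,084.45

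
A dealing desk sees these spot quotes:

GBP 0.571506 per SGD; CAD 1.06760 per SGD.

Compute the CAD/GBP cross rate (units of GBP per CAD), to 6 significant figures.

CAD/GBP = 0.535318

1 CAD ÷ 1.06760 = 0.93668 SGD
0.93668 SGD × 0.571506 = 0.535318 GBP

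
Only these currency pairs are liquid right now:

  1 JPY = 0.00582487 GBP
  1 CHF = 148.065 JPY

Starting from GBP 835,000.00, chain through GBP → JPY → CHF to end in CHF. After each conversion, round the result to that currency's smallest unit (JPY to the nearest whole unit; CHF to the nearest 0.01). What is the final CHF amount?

CHF 968,161.54

GBP 835,000.00 ÷ 0.00582487 = JPY 143,350,839
JPY 143,350,839 ÷ 148.065 = CHF 968,161.54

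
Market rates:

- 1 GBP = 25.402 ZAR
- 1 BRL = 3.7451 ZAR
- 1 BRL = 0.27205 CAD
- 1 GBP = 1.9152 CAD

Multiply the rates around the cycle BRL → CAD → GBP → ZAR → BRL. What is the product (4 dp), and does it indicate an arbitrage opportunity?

Around BRL → CAD → GBP → ZAR → BRL: 1 × 0.27205 ÷ 1.9152 × 25.402 ÷ 3.7451 = 0.963472
Product < 1; profitable direction is BRL → ZAR → GBP → CAD → BRL.

0.9635 (arbitrage exists)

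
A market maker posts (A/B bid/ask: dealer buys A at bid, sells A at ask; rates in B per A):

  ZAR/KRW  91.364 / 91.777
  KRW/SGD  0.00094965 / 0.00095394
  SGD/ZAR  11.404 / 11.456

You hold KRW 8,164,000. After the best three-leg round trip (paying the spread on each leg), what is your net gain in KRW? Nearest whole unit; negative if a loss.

Net result: KRW -24,175 (no profitable arbitrage after spreads)

Best loop KRW → ZAR → SGD → KRW:
KRW 8,164,000 ÷ 91.777 (buy ZAR at ask) = ZAR 88,954.75
ZAR 88,954.75 ÷ 11.456 (buy SGD at ask) = SGD 7,764.90
SGD 7,764.90 ÷ 0.00095394 (buy KRW at ask) = KRW 8,139,825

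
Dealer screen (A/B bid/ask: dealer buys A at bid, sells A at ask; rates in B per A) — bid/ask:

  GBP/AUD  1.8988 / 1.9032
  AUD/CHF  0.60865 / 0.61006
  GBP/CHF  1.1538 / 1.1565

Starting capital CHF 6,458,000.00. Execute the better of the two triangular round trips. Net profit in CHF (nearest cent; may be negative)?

Best loop CHF → GBP → AUD → CHF:
CHF 6,458,000.00 ÷ 1.1565 (buy GBP at ask) = GBP 5,584,089.93
GBP 5,584,089.93 × 1.8988 (sell GBP at bid) = AUD 10,603,069.95
AUD 10,603,069.95 × 0.60865 (sell AUD at bid) = CHF 6,453,558.53

Net result: CHF -4,441.47 (no profitable arbitrage after spreads)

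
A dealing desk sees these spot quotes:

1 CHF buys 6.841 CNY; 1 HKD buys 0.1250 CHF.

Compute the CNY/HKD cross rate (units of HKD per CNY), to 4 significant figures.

1 CNY ÷ 6.841 = 0.146177 CHF
0.146177 CHF ÷ 0.1250 = 1.16942 HKD

CNY/HKD = 1.169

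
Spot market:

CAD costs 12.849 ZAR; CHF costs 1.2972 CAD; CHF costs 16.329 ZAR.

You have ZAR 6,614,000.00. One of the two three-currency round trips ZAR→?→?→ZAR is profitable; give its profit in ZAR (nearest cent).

Profitable loop is ZAR → CHF → CAD → ZAR:
ZAR 6,614,000.00 ÷ 16.329 = CHF 405,046.24
CHF 405,046.24 × 1.2972 = CAD 525,425.98
CAD 525,425.98 × 12.849 = ZAR 6,751,198.40
Profit = ZAR 6,751,198.40 − ZAR 6,614,000.00

Profit: ZAR 137,198.40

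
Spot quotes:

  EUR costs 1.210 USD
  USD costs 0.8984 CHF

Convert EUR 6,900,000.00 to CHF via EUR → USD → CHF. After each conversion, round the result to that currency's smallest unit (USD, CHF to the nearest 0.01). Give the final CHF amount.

EUR 6,900,000.00 × 1.210 = USD 8,349,000.00
USD 8,349,000.00 × 0.8984 = CHF 7,500,741.60

CHF 7,500,741.60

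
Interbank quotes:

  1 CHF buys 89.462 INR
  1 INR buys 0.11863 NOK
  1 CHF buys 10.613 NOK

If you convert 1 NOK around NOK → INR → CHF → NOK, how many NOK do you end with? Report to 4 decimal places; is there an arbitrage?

Around NOK → INR → CHF → NOK: 1 ÷ 0.11863 ÷ 89.462 × 10.613 = 1.000012
Product ≈ 1 (deviation 0.001%, within rounding noise).

1.0000 (no arbitrage)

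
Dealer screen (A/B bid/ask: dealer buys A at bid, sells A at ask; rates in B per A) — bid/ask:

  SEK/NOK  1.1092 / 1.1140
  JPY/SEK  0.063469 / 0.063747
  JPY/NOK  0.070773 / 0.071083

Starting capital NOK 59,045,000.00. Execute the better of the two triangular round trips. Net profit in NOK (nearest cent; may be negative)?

Net result: NOK -200,511.76 (no profitable arbitrage after spreads)

Best loop NOK → SEK → JPY → NOK:
NOK 59,045,000.00 ÷ 1.1140 (buy SEK at ask) = SEK 53,002,693.00
SEK 53,002,693.00 ÷ 0.063747 (buy JPY at ask) = JPY 831,453,919
JPY 831,453,919 × 0.070773 (sell JPY at bid) = NOK 58,844,488.24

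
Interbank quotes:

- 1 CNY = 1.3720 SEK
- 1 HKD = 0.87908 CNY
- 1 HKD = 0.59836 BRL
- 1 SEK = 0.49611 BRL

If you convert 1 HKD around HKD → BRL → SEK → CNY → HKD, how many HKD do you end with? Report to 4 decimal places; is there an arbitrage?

Around HKD → BRL → SEK → CNY → HKD: 1 × 0.59836 ÷ 0.49611 ÷ 1.3720 ÷ 0.87908 = 1.000005
Product ≈ 1 (deviation 0.000%, within rounding noise).

1.0000 (no arbitrage)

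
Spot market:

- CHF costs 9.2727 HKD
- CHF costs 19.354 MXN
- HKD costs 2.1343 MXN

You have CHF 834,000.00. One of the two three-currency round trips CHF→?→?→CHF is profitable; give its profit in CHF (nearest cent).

Profitable loop is CHF → HKD → MXN → CHF:
CHF 834,000.00 × 9.2727 = HKD 7,733,431.80
HKD 7,733,431.80 × 2.1343 = MXN 16,505,463.49
MXN 16,505,463.49 ÷ 19.354 = CHF 852,819.24
Profit = CHF 852,819.24 − CHF 834,000.00

Profit: CHF 18,819.24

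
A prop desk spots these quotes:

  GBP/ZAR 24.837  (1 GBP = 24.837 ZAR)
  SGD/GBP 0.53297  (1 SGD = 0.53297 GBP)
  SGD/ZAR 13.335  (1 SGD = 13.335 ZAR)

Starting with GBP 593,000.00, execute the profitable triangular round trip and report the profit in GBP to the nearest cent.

Profitable loop is GBP → SGD → ZAR → GBP:
GBP 593,000.00 ÷ 0.53297 = SGD 1,112,632.98
SGD 1,112,632.98 × 13.335 = ZAR 14,836,960.80
ZAR 14,836,960.80 ÷ 24.837 = GBP 597,373.31
Profit = GBP 597,373.31 − GBP 593,000.00

Profit: GBP 4,373.31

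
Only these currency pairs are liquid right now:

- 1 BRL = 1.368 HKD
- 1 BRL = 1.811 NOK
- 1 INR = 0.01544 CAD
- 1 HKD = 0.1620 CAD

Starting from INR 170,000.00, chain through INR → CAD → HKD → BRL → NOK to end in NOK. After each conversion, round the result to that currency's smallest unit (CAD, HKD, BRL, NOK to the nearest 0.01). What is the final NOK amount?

INR 170,000.00 × 0.01544 = CAD 2,624.80
CAD 2,624.80 ÷ 0.1620 = HKD 16,202.47
HKD 16,202.47 ÷ 1.368 = BRL 11,843.91
BRL 11,843.91 × 1.811 = NOK 21,449.32

NOK 21,449.32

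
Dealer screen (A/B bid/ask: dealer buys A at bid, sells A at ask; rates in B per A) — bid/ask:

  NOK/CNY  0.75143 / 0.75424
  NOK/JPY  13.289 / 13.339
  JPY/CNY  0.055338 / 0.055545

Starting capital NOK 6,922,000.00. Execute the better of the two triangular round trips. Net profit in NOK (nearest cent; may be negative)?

Net profit: NOK 98,238.73

Best loop NOK → CNY → JPY → NOK:
NOK 6,922,000.00 × 0.75143 (sell NOK at bid) = CNY 5,201,398.46
CNY 5,201,398.46 ÷ 0.055545 (buy JPY at ask) = JPY 93,642,964
JPY 93,642,964 ÷ 13.339 (buy NOK at ask) = NOK 7,020,238.73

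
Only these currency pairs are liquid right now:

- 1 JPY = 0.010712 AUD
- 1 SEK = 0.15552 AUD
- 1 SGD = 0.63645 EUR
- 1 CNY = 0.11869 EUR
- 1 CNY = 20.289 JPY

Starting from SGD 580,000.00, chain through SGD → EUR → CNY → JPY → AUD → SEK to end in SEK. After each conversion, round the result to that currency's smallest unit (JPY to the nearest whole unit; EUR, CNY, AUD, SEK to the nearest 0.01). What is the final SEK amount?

SEK 4,346,334.17

SGD 580,000.00 × 0.63645 = EUR 369,141.00
EUR 369,141.00 ÷ 0.11869 = CNY 3,110,127.22
CNY 3,110,127.22 × 20.289 = JPY 63,101,371
JPY 63,101,371 × 0.010712 = AUD 675,941.89
AUD 675,941.89 ÷ 0.15552 = SEK 4,346,334.17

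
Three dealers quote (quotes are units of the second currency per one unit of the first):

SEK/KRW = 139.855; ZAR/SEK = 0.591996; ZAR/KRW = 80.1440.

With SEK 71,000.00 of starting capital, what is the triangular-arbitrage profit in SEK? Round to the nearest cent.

Profit: SEK 2,347.30

Profitable loop is SEK → KRW → ZAR → SEK:
SEK 71,000.00 × 139.855 = KRW 9,929,705
KRW 9,929,705 ÷ 80.1440 = ZAR 123,898.30
ZAR 123,898.30 × 0.591996 = SEK 73,347.30
Profit = SEK 73,347.30 − SEK 71,000.00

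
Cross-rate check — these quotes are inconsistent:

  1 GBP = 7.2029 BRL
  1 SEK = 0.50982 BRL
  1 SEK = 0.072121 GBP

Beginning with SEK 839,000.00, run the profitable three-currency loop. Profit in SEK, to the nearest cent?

Profitable loop is SEK → GBP → BRL → SEK:
SEK 839,000.00 × 0.072121 = GBP 60,509.52
GBP 60,509.52 × 7.2029 = BRL 435,844.01
BRL 435,844.01 ÷ 0.50982 = SEK 854,897.84
Profit = SEK 854,897.84 − SEK 839,000.00

Profit: SEK 15,897.84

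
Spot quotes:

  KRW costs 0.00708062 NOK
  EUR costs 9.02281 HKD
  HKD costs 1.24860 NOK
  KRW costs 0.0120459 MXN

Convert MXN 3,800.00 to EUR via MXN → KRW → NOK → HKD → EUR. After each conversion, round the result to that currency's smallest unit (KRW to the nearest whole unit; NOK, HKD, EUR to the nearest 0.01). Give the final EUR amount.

MXN 3,800.00 ÷ 0.0120459 = KRW 315,460
KRW 315,460 × 0.00708062 = NOK 2,233.65
NOK 2,233.65 ÷ 1.24860 = HKD 1,788.92
HKD 1,788.92 ÷ 9.02281 = EUR 198.27

EUR 198.27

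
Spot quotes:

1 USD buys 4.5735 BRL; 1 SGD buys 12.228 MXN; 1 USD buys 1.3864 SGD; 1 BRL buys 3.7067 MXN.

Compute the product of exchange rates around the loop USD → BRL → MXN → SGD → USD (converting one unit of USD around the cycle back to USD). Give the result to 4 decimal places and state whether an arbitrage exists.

Around USD → BRL → MXN → SGD → USD: 1 × 4.5735 × 3.7067 ÷ 12.228 ÷ 1.3864 = 0.999982
Product ≈ 1 (deviation 0.002%, within rounding noise).

1.0000 (no arbitrage)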